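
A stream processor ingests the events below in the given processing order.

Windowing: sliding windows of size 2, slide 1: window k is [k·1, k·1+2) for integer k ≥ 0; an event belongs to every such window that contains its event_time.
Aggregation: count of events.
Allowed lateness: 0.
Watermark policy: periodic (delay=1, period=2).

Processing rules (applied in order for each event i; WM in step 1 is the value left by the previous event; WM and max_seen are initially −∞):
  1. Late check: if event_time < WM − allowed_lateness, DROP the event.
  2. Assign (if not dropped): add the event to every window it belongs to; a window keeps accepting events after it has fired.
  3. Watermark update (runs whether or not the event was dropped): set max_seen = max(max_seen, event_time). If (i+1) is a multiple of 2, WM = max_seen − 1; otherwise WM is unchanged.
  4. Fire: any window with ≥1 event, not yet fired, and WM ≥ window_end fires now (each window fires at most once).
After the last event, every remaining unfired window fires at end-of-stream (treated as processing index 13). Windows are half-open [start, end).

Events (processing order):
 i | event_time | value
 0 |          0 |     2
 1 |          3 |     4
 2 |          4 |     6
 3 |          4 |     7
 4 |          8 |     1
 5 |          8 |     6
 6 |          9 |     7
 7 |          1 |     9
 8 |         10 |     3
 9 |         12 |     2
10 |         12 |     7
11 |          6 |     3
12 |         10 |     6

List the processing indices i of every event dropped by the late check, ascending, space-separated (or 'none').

i=0 t=0 v=2: → [0,2); WM=−∞
i=1 t=3 v=4: → [3,5),[2,4); WM=2; [0,2) fires=1
i=2 t=4 v=6: → [4,6),[3,5); WM=2
i=3 t=4 v=7: → [4,6),[3,5); WM=3
i=4 t=8 v=1: → [8,10),[7,9); WM=3
i=5 t=8 v=6: → [8,10),[7,9); WM=7; [2,4) fires=1 [3,5) fires=3 [4,6) fires=2
i=6 t=9 v=7: → [9,11),[8,10); WM=7
i=7 t=1 v=9: DROP (t<7-0); WM=8
i=8 t=10 v=3: → [10,12),[9,11); WM=8
i=9 t=12 v=2: → [12,14),[11,13); WM=11; [7,9) fires=2 [8,10) fires=3 [9,11) fires=2
i=10 t=12 v=7: → [12,14),[11,13); WM=11
i=11 t=6 v=3: DROP (t<11-0); WM=11
i=12 t=10 v=6: DROP (t<11-0); WM=11

7 11 12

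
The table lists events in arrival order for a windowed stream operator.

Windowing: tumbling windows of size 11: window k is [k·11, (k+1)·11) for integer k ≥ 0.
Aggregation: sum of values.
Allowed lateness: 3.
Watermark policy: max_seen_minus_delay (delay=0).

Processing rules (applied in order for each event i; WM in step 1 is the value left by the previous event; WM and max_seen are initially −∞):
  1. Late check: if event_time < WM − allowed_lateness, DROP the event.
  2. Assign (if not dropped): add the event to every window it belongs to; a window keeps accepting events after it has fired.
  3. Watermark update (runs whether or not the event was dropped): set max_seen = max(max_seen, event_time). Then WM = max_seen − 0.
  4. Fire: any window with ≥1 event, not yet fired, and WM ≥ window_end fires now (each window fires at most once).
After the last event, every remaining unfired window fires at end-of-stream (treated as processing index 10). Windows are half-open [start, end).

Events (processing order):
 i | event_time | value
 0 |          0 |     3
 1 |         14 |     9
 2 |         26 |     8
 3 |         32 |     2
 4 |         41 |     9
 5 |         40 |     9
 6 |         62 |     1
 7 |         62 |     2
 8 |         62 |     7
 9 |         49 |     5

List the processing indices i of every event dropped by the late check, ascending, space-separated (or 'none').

9

i=0 t=0 v=3: → [0,11); WM=0
i=1 t=14 v=9: → [11,22); WM=14; [0,11) fires=3
i=2 t=26 v=8: → [22,33); WM=26; [11,22) fires=9
i=3 t=32 v=2: → [22,33); WM=32
i=4 t=41 v=9: → [33,44); WM=41; [22,33) fires=10
i=5 t=40 v=9: → [33,44); WM=41
i=6 t=62 v=1: → [55,66); WM=62; [33,44) fires=18
i=7 t=62 v=2: → [55,66); WM=62
i=8 t=62 v=7: → [55,66); WM=62
i=9 t=49 v=5: DROP (t<62-3); WM=62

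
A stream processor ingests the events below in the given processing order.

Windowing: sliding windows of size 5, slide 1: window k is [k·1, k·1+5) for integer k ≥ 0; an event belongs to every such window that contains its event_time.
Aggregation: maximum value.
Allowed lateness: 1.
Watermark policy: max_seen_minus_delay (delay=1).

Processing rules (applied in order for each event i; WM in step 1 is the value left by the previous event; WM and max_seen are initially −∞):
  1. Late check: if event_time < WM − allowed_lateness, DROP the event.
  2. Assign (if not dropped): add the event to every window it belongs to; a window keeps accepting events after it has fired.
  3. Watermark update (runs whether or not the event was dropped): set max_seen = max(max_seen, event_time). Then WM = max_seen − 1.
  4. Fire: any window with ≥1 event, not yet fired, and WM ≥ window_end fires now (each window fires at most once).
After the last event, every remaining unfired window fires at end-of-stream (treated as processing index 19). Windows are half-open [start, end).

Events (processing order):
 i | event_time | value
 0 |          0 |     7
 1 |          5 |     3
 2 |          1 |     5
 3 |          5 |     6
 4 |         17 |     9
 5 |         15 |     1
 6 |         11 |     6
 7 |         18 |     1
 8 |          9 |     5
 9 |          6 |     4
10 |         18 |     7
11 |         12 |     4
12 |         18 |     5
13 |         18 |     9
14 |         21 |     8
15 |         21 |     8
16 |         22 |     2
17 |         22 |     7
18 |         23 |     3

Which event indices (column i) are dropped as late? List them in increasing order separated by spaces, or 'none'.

2 6 8 9 11

i=0 t=0 v=7: → [0,5); WM=-1
i=1 t=5 v=3: → [5,10),[4,9),[3,8),[2,7),[1,6); WM=4
i=2 t=1 v=5: DROP (t<4-1); WM=4
i=3 t=5 v=6: → [5,10),[4,9),[3,8),[2,7),[1,6); WM=4
i=4 t=17 v=9: → [17,22),[16,21),[15,20),[14,19),[13,18); WM=16; [0,5) fires=7 [1,6) fires=6 [2,7) fires=6 [3,8) fires=6 [4,9) fires=6 [5,10) fires=6
i=5 t=15 v=1: → [15,20),[14,19),[13,18),[12,17),[11,16); WM=16; [11,16) fires=1
i=6 t=11 v=6: DROP (t<16-1); WM=16
i=7 t=18 v=1: → [18,23),[17,22),[16,21),[15,20),[14,19); WM=17; [12,17) fires=1
i=8 t=9 v=5: DROP (t<17-1); WM=17
i=9 t=6 v=4: DROP (t<17-1); WM=17
i=10 t=18 v=7: → [18,23),[17,22),[16,21),[15,20),[14,19); WM=17
i=11 t=12 v=4: DROP (t<17-1); WM=17
i=12 t=18 v=5: → [18,23),[17,22),[16,21),[15,20),[14,19); WM=17
i=13 t=18 v=9: → [18,23),[17,22),[16,21),[15,20),[14,19); WM=17
i=14 t=21 v=8: → [21,26),[20,25),[19,24),[18,23),[17,22); WM=20; [13,18) fires=9 [14,19) fires=9 [15,20) fires=9
i=15 t=21 v=8: → [21,26),[20,25),[19,24),[18,23),[17,22); WM=20
i=16 t=22 v=2: → [22,27),[21,26),[20,25),[19,24),[18,23); WM=21; [16,21) fires=9
i=17 t=22 v=7: → [22,27),[21,26),[20,25),[19,24),[18,23); WM=21
i=18 t=23 v=3: → [23,28),[22,27),[21,26),[20,25),[19,24); WM=22; [17,22) fires=9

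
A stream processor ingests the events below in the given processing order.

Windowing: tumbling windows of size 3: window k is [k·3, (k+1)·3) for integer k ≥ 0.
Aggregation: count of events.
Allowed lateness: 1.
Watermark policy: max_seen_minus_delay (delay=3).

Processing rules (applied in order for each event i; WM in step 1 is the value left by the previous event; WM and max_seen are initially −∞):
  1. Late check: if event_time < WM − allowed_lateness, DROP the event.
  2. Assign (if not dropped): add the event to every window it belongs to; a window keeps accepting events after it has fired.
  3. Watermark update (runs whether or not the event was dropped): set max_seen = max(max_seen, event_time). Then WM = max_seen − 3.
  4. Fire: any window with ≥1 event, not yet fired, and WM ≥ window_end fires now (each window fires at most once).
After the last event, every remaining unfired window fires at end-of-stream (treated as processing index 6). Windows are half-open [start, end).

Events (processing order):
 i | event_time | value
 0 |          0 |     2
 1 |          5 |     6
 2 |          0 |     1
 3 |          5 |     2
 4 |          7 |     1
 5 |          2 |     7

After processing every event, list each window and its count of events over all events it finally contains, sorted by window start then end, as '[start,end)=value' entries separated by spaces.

[0,3)=1 [3,6)=2 [6,9)=1

i=0 t=0 v=2: → [0,3); WM=-3
i=1 t=5 v=6: → [3,6); WM=2
i=2 t=0 v=1: DROP (t<2-1); WM=2
i=3 t=5 v=2: → [3,6); WM=2
i=4 t=7 v=1: → [6,9); WM=4; [0,3) fires=1
i=5 t=2 v=7: DROP (t<4-1); WM=4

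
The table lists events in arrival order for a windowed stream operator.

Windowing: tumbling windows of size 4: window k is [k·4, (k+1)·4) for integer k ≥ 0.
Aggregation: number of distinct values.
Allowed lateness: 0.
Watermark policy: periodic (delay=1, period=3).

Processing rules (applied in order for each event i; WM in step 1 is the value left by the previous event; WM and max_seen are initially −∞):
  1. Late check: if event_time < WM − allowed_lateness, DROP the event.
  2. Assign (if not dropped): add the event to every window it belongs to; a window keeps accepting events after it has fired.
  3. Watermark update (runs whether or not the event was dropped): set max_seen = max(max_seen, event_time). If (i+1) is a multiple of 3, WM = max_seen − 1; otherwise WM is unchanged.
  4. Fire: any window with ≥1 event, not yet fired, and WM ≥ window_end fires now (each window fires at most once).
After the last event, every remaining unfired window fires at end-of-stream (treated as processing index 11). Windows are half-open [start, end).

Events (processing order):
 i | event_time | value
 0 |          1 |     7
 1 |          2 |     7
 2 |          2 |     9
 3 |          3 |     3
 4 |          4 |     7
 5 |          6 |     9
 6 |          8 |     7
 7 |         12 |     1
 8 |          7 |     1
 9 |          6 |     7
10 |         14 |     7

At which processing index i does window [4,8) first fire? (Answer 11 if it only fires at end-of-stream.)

8

i=0 t=1 v=7: → [0,4); WM=−∞
i=1 t=2 v=7: → [0,4); WM=−∞
i=2 t=2 v=9: → [0,4); WM=1
i=3 t=3 v=3: → [0,4); WM=1
i=4 t=4 v=7: → [4,8); WM=1
i=5 t=6 v=9: → [4,8); WM=5; [0,4) fires=3
i=6 t=8 v=7: → [8,12); WM=5
i=7 t=12 v=1: → [12,16); WM=5
i=8 t=7 v=1: → [4,8); WM=11; [4,8) fires=3
i=9 t=6 v=7: DROP (t<11-0); WM=11
i=10 t=14 v=7: → [12,16); WM=11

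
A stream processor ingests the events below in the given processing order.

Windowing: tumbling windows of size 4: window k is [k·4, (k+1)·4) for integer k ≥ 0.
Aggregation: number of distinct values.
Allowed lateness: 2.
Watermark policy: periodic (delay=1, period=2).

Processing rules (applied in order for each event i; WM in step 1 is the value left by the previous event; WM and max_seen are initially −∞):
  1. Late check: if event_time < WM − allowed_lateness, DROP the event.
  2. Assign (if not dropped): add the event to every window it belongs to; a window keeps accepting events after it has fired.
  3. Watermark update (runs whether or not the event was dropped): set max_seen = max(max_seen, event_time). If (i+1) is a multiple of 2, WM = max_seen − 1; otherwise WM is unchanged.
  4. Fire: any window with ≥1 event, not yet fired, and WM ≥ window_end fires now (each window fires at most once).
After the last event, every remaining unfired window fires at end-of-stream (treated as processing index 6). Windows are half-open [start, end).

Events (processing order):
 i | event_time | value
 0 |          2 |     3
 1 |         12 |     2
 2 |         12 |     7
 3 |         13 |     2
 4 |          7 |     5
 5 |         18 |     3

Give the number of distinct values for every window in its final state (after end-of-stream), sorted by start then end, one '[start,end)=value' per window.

[0,4)=1 [12,16)=2 [16,20)=1

i=0 t=2 v=3: → [0,4); WM=−∞
i=1 t=12 v=2: → [12,16); WM=11; [0,4) fires=1
i=2 t=12 v=7: → [12,16); WM=11
i=3 t=13 v=2: → [12,16); WM=12
i=4 t=7 v=5: DROP (t<12-2); WM=12
i=5 t=18 v=3: → [16,20); WM=17; [12,16) fires=2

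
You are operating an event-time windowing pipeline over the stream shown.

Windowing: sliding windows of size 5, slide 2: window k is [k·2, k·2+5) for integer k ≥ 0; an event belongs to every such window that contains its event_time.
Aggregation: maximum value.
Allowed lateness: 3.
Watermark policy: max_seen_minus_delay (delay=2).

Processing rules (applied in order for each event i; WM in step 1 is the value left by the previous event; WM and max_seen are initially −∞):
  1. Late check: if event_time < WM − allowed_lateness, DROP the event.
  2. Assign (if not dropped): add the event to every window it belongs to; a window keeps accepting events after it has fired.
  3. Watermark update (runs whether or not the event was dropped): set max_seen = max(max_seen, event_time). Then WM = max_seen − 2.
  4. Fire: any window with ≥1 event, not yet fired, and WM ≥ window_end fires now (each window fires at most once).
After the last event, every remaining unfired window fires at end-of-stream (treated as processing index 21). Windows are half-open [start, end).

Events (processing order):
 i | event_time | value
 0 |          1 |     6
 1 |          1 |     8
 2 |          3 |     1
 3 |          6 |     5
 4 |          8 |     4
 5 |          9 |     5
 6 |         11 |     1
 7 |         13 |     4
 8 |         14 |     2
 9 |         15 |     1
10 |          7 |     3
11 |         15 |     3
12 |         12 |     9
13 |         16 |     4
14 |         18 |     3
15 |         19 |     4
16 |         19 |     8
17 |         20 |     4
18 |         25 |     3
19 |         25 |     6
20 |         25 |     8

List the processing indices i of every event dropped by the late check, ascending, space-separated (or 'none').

i=0 t=1 v=6: → [0,5); WM=-1
i=1 t=1 v=8: → [0,5); WM=-1
i=2 t=3 v=1: → [2,7),[0,5); WM=1
i=3 t=6 v=5: → [6,11),[4,9),[2,7); WM=4
i=4 t=8 v=4: → [8,13),[6,11),[4,9); WM=6; [0,5) fires=8
i=5 t=9 v=5: → [8,13),[6,11); WM=7; [2,7) fires=5
i=6 t=11 v=1: → [10,15),[8,13); WM=9; [4,9) fires=5
i=7 t=13 v=4: → [12,17),[10,15); WM=11; [6,11) fires=5
i=8 t=14 v=2: → [14,19),[12,17),[10,15); WM=12
i=9 t=15 v=1: → [14,19),[12,17); WM=13; [8,13) fires=5
i=10 t=7 v=3: DROP (t<13-3); WM=13
i=11 t=15 v=3: → [14,19),[12,17); WM=13
i=12 t=12 v=9: → [12,17),[10,15),[8,13); WM=13
i=13 t=16 v=4: → [16,21),[14,19),[12,17); WM=14
i=14 t=18 v=3: → [18,23),[16,21),[14,19); WM=16; [10,15) fires=9
i=15 t=19 v=4: → [18,23),[16,21); WM=17; [12,17) fires=9
i=16 t=19 v=8: → [18,23),[16,21); WM=17
i=17 t=20 v=4: → [20,25),[18,23),[16,21); WM=18
i=18 t=25 v=3: → [24,29),[22,27); WM=23; [14,19) fires=4 [16,21) fires=8 [18,23) fires=8
i=19 t=25 v=6: → [24,29),[22,27); WM=23
i=20 t=25 v=8: → [24,29),[22,27); WM=23

10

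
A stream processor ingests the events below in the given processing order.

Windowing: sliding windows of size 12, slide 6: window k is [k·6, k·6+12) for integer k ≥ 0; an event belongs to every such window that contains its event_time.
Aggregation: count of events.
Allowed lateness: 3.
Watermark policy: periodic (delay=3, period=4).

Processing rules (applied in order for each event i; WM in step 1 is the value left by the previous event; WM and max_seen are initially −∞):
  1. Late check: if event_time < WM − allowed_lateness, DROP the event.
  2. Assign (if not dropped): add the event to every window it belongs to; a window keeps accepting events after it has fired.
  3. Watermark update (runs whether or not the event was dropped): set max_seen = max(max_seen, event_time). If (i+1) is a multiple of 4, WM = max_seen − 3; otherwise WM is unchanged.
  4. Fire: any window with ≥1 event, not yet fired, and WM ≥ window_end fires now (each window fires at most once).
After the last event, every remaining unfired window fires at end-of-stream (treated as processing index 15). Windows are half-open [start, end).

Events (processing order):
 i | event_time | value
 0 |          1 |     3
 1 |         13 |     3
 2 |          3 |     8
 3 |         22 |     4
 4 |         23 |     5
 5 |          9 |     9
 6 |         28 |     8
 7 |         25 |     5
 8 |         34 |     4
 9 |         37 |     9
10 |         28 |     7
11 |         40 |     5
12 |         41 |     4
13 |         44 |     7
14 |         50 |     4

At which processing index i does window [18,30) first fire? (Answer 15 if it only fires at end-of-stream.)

11

i=0 t=1 v=3: → [0,12); WM=−∞
i=1 t=13 v=3: → [12,24),[6,18); WM=−∞
i=2 t=3 v=8: → [0,12); WM=−∞
i=3 t=22 v=4: → [18,30),[12,24); WM=19; [0,12) fires=2 [6,18) fires=1
i=4 t=23 v=5: → [18,30),[12,24); WM=19
i=5 t=9 v=9: DROP (t<19-3); WM=19
i=6 t=28 v=8: → [24,36),[18,30); WM=19
i=7 t=25 v=5: → [24,36),[18,30); WM=25; [12,24) fires=3
i=8 t=34 v=4: → [30,42),[24,36); WM=25
i=9 t=37 v=9: → [36,48),[30,42); WM=25
i=10 t=28 v=7: → [24,36),[18,30); WM=25
i=11 t=40 v=5: → [36,48),[30,42); WM=37; [18,30) fires=5 [24,36) fires=4
i=12 t=41 v=4: → [36,48),[30,42); WM=37
i=13 t=44 v=7: → [42,54),[36,48); WM=37
i=14 t=50 v=4: → [48,60),[42,54); WM=37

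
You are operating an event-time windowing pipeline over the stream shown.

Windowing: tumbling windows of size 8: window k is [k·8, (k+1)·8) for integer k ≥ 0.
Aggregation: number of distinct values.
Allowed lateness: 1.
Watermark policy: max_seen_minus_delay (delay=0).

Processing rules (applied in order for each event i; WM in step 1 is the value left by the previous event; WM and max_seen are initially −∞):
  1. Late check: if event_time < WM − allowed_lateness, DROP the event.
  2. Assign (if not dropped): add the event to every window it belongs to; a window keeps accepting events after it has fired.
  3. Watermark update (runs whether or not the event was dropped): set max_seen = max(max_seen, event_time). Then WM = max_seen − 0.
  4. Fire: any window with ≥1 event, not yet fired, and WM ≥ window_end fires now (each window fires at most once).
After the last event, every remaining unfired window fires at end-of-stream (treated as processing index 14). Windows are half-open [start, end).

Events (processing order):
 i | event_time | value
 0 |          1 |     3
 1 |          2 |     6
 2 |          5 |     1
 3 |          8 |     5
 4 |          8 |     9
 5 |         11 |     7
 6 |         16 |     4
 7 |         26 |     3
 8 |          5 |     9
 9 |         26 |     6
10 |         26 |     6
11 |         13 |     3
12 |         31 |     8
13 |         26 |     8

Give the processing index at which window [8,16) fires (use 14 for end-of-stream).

i=0 t=1 v=3: → [0,8); WM=1
i=1 t=2 v=6: → [0,8); WM=2
i=2 t=5 v=1: → [0,8); WM=5
i=3 t=8 v=5: → [8,16); WM=8; [0,8) fires=3
i=4 t=8 v=9: → [8,16); WM=8
i=5 t=11 v=7: → [8,16); WM=11
i=6 t=16 v=4: → [16,24); WM=16; [8,16) fires=3
i=7 t=26 v=3: → [24,32); WM=26; [16,24) fires=1
i=8 t=5 v=9: DROP (t<26-1); WM=26
i=9 t=26 v=6: → [24,32); WM=26
i=10 t=26 v=6: → [24,32); WM=26
i=11 t=13 v=3: DROP (t<26-1); WM=26
i=12 t=31 v=8: → [24,32); WM=31
i=13 t=26 v=8: DROP (t<31-1); WM=31

6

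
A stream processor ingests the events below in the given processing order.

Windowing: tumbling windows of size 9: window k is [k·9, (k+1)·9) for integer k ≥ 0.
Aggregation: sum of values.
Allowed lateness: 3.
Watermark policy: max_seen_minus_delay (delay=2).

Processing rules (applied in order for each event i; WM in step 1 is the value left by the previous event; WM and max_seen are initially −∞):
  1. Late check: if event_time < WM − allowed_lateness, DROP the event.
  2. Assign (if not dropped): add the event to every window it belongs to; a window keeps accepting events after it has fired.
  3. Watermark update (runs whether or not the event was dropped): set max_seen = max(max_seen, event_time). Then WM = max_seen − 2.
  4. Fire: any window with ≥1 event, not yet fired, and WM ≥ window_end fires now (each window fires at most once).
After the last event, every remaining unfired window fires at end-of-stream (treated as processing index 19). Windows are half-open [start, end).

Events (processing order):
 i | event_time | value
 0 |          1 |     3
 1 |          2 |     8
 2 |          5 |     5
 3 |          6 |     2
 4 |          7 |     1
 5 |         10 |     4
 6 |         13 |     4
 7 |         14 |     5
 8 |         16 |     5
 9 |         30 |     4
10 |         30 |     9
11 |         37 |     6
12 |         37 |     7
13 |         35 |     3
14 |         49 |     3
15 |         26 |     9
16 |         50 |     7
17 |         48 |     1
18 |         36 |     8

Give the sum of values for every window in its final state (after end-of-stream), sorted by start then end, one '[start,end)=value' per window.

[0,9)=19 [9,18)=18 [27,36)=16 [36,45)=13 [45,54)=11

i=0 t=1 v=3: → [0,9); WM=-1
i=1 t=2 v=8: → [0,9); WM=0
i=2 t=5 v=5: → [0,9); WM=3
i=3 t=6 v=2: → [0,9); WM=4
i=4 t=7 v=1: → [0,9); WM=5
i=5 t=10 v=4: → [9,18); WM=8
i=6 t=13 v=4: → [9,18); WM=11; [0,9) fires=19
i=7 t=14 v=5: → [9,18); WM=12
i=8 t=16 v=5: → [9,18); WM=14
i=9 t=30 v=4: → [27,36); WM=28; [9,18) fires=18
i=10 t=30 v=9: → [27,36); WM=28
i=11 t=37 v=6: → [36,45); WM=35
i=12 t=37 v=7: → [36,45); WM=35
i=13 t=35 v=3: → [27,36); WM=35
i=14 t=49 v=3: → [45,54); WM=47; [27,36) fires=16 [36,45) fires=13
i=15 t=26 v=9: DROP (t<47-3); WM=47
i=16 t=50 v=7: → [45,54); WM=48
i=17 t=48 v=1: → [45,54); WM=48
i=18 t=36 v=8: DROP (t<48-3); WM=48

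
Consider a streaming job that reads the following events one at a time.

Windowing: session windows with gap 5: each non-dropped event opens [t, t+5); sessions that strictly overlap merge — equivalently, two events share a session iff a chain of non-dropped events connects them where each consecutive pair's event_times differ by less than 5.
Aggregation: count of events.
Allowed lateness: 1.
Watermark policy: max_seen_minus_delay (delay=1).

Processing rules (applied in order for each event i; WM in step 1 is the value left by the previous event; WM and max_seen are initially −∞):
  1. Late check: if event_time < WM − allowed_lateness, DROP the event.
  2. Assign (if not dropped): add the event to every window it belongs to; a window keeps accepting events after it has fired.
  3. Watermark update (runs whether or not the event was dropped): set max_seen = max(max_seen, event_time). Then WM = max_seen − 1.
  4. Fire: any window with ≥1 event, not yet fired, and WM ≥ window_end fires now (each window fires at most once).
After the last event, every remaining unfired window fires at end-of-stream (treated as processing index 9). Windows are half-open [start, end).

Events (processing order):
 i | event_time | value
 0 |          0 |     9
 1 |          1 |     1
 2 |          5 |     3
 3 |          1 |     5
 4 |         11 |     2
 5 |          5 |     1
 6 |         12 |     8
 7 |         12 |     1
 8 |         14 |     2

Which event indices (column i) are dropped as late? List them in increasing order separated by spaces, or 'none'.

i=0 t=0 v=9: → [0,5); WM=-1
i=1 t=1 v=1: → [0,6); WM=0
i=2 t=5 v=3: → [0,10); WM=4
i=3 t=1 v=5: DROP (t<4-1); WM=4
i=4 t=11 v=2: → [11,16); WM=10
i=5 t=5 v=1: DROP (t<10-1); WM=10
i=6 t=12 v=8: → [11,17); WM=11
i=7 t=12 v=1: → [11,17); WM=11
i=8 t=14 v=2: → [11,19); WM=13

3 5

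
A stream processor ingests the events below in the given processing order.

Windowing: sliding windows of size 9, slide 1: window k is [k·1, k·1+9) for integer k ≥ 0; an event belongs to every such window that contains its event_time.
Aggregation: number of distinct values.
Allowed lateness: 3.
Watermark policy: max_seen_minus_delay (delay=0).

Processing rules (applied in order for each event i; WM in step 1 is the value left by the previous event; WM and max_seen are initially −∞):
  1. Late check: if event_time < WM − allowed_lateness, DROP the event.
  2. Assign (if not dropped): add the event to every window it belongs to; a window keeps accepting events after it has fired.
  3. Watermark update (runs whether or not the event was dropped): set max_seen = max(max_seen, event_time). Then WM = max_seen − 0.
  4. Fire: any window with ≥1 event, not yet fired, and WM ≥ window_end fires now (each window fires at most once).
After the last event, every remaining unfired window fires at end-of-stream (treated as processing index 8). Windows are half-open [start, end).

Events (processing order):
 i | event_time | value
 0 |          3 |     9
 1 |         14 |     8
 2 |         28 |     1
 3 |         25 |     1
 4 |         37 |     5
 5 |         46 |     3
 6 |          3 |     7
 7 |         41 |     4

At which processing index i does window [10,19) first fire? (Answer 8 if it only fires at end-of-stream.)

2

i=0 t=3 v=9: → [3,12),[2,11),[1,10),[0,9); WM=3
i=1 t=14 v=8: → [14,23),[13,22),[12,21),[11,20),[10,19),[9,18),[8,17),[7,16),[6,15); WM=14; [0,9) fires=1 [1,10) fires=1 [2,11) fires=1 [3,12) fires=1
i=2 t=28 v=1: → [28,37),[27,36),[26,35),[25,34),[24,33),[23,32),[22,31),[21,30),[20,29); WM=28; [6,15) fires=1 [7,16) fires=1 [8,17) fires=1 [9,18) fires=1 [10,19) fires=1 [11,20) fires=1 [12,21) fires=1 [13,22) fires=1 [14,23) fires=1
i=3 t=25 v=1: → [25,34),[24,33),[23,32),[22,31),[21,30),[20,29),[19,28),[18,27),[17,26); WM=28; [17,26) fires=1 [18,27) fires=1 [19,28) fires=1
i=4 t=37 v=5: → [37,46),[36,45),[35,44),[34,43),[33,42),[32,41),[31,40),[30,39),[29,38); WM=37; [20,29) fires=1 [21,30) fires=1 [22,31) fires=1 [23,32) fires=1 [24,33) fires=1 [25,34) fires=1 [26,35) fires=1 [27,36) fires=1 [28,37) fires=1
i=5 t=46 v=3: → [46,55),[45,54),[44,53),[43,52),[42,51),[41,50),[40,49),[39,48),[38,47); WM=46; [29,38) fires=1 [30,39) fires=1 [31,40) fires=1 [32,41) fires=1 [33,42) fires=1 [34,43) fires=1 [35,44) fires=1 [36,45) fires=1 [37,46) fires=1
i=6 t=3 v=7: DROP (t<46-3); WM=46
i=7 t=41 v=4: DROP (t<46-3); WM=46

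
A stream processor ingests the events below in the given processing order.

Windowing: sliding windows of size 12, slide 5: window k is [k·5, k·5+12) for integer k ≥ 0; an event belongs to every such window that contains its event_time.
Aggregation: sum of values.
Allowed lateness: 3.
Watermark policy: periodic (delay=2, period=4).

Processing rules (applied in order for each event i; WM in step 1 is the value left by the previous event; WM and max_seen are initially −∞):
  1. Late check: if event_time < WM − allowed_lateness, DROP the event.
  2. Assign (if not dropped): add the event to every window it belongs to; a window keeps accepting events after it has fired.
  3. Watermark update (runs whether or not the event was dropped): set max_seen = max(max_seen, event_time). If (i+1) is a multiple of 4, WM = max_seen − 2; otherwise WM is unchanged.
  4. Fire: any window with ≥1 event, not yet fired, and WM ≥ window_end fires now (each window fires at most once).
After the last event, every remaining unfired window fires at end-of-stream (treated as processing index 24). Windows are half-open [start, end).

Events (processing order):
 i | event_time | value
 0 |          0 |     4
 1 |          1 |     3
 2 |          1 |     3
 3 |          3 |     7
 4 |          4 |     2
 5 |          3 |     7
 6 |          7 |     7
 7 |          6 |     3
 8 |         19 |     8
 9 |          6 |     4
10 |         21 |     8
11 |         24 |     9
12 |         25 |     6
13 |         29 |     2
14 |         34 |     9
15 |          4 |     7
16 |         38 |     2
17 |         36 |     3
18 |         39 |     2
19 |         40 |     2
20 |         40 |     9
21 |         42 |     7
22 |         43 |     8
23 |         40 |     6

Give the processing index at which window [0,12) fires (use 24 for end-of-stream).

i=0 t=0 v=4: → [0,12); WM=−∞
i=1 t=1 v=3: → [0,12); WM=−∞
i=2 t=1 v=3: → [0,12); WM=−∞
i=3 t=3 v=7: → [0,12); WM=1
i=4 t=4 v=2: → [0,12); WM=1
i=5 t=3 v=7: → [0,12); WM=1
i=6 t=7 v=7: → [5,17),[0,12); WM=1
i=7 t=6 v=3: → [5,17),[0,12); WM=5
i=8 t=19 v=8: → [15,27),[10,22); WM=5
i=9 t=6 v=4: → [5,17),[0,12); WM=5
i=10 t=21 v=8: → [20,32),[15,27),[10,22); WM=5
i=11 t=24 v=9: → [20,32),[15,27); WM=22; [0,12) fires=40 [5,17) fires=14 [10,22) fires=16
i=12 t=25 v=6: → [25,37),[20,32),[15,27); WM=22
i=13 t=29 v=2: → [25,37),[20,32); WM=22
i=14 t=34 v=9: → [30,42),[25,37); WM=22
i=15 t=4 v=7: DROP (t<22-3); WM=32; [15,27) fires=31 [20,32) fires=25
i=16 t=38 v=2: → [35,47),[30,42); WM=32
i=17 t=36 v=3: → [35,47),[30,42),[25,37); WM=32
i=18 t=39 v=2: → [35,47),[30,42); WM=32
i=19 t=40 v=2: → [40,52),[35,47),[30,42); WM=38; [25,37) fires=20
i=20 t=40 v=9: → [40,52),[35,47),[30,42); WM=38
i=21 t=42 v=7: → [40,52),[35,47); WM=38
i=22 t=43 v=8: → [40,52),[35,47); WM=38
i=23 t=40 v=6: → [40,52),[35,47),[30,42); WM=41

11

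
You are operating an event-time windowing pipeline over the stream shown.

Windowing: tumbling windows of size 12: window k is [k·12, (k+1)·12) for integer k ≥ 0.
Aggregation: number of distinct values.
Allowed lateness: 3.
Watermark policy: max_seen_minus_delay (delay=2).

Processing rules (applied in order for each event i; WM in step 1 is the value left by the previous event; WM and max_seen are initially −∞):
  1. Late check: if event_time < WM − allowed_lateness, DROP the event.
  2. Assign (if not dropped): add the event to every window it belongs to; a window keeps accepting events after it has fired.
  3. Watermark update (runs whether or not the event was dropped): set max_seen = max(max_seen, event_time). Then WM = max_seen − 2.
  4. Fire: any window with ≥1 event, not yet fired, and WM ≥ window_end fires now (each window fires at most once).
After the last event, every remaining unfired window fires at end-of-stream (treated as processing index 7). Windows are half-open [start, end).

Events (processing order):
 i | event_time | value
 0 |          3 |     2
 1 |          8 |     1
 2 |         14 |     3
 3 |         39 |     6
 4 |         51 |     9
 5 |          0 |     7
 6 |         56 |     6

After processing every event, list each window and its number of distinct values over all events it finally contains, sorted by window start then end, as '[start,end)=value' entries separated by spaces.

[0,12)=2 [12,24)=1 [36,48)=1 [48,60)=2

i=0 t=3 v=2: → [0,12); WM=1
i=1 t=8 v=1: → [0,12); WM=6
i=2 t=14 v=3: → [12,24); WM=12; [0,12) fires=2
i=3 t=39 v=6: → [36,48); WM=37; [12,24) fires=1
i=4 t=51 v=9: → [48,60); WM=49; [36,48) fires=1
i=5 t=0 v=7: DROP (t<49-3); WM=49
i=6 t=56 v=6: → [48,60); WM=54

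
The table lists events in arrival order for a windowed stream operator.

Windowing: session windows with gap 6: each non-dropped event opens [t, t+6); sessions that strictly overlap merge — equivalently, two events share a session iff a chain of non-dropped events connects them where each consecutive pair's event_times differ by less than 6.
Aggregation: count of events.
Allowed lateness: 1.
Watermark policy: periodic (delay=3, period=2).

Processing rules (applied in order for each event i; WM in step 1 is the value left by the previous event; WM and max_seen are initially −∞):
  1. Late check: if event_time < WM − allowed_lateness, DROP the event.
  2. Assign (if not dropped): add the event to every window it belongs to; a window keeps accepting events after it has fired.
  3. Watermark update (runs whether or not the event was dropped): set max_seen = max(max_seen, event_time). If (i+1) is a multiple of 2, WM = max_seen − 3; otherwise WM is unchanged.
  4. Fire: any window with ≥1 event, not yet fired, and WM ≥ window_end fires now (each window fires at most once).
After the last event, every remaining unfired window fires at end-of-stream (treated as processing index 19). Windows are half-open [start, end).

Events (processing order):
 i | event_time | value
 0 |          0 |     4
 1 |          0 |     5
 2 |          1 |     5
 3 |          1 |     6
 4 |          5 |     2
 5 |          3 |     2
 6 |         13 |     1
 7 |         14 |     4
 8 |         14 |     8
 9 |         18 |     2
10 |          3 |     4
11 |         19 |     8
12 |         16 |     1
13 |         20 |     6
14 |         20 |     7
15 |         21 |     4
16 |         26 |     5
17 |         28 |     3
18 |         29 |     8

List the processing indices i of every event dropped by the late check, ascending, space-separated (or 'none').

10

i=0 t=0 v=4: → [0,6); WM=−∞
i=1 t=0 v=5: → [0,6); WM=-3
i=2 t=1 v=5: → [0,7); WM=-3
i=3 t=1 v=6: → [0,7); WM=-2
i=4 t=5 v=2: → [0,11); WM=-2
i=5 t=3 v=2: → [0,11); WM=2
i=6 t=13 v=1: → [13,19); WM=2
i=7 t=14 v=4: → [13,20); WM=11
i=8 t=14 v=8: → [13,20); WM=11
i=9 t=18 v=2: → [13,24); WM=15
i=10 t=3 v=4: DROP (t<15-1); WM=15
i=11 t=19 v=8: → [13,25); WM=16
i=12 t=16 v=1: → [13,25); WM=16
i=13 t=20 v=6: → [13,26); WM=17
i=14 t=20 v=7: → [13,26); WM=17
i=15 t=21 v=4: → [13,27); WM=18
i=16 t=26 v=5: → [13,32); WM=18
i=17 t=28 v=3: → [13,34); WM=25
i=18 t=29 v=8: → [13,35); WM=25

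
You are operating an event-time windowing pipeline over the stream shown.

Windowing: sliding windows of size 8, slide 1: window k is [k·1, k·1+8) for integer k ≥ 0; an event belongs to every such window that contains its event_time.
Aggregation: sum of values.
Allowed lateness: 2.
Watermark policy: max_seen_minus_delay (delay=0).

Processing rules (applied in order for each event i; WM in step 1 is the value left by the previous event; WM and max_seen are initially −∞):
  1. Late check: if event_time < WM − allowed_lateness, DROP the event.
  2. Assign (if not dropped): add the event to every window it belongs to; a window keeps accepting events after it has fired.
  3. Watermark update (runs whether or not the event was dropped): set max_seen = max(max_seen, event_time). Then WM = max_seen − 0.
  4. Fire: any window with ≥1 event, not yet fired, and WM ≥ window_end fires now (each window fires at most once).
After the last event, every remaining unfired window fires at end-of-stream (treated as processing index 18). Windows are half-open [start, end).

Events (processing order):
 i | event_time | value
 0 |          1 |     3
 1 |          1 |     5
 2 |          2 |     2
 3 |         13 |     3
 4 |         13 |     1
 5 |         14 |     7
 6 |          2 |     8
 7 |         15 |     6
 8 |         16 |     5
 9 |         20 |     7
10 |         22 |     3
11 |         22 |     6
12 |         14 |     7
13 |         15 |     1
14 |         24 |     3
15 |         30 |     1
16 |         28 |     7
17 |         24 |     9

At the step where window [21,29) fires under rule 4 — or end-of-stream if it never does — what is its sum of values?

i=0 t=1 v=3: → [1,9),[0,8); WM=1
i=1 t=1 v=5: → [1,9),[0,8); WM=1
i=2 t=2 v=2: → [2,10),[1,9),[0,8); WM=2
i=3 t=13 v=3: → [13,21),[12,20),[11,19),[10,18),[9,17),[8,16),[7,15),[6,14); WM=13; [0,8) fires=10 [1,9) fires=10 [2,10) fires=2
i=4 t=13 v=1: → [13,21),[12,20),[11,19),[10,18),[9,17),[8,16),[7,15),[6,14); WM=13
i=5 t=14 v=7: → [14,22),[13,21),[12,20),[11,19),[10,18),[9,17),[8,16),[7,15); WM=14; [6,14) fires=4
i=6 t=2 v=8: DROP (t<14-2); WM=14
i=7 t=15 v=6: → [15,23),[14,22),[13,21),[12,20),[11,19),[10,18),[9,17),[8,16); WM=15; [7,15) fires=11
i=8 t=16 v=5: → [16,24),[15,23),[14,22),[13,21),[12,20),[11,19),[10,18),[9,17); WM=16; [8,16) fires=17
i=9 t=20 v=7: → [20,28),[19,27),[18,26),[17,25),[16,24),[15,23),[14,22),[13,21); WM=20; [9,17) fires=22 [10,18) fires=22 [11,19) fires=22 [12,20) fires=22
i=10 t=22 v=3: → [22,30),[21,29),[20,28),[19,27),[18,26),[17,25),[16,24),[15,23); WM=22; [13,21) fires=29 [14,22) fires=25
i=11 t=22 v=6: → [22,30),[21,29),[20,28),[19,27),[18,26),[17,25),[16,24),[15,23); WM=22
i=12 t=14 v=7: DROP (t<22-2); WM=22
i=13 t=15 v=1: DROP (t<22-2); WM=22
i=14 t=24 v=3: → [24,32),[23,31),[22,30),[21,29),[20,28),[19,27),[18,26),[17,25); WM=24; [15,23) fires=27 [16,24) fires=21
i=15 t=30 v=1: → [30,38),[29,37),[28,36),[27,35),[26,34),[25,33),[24,32),[23,31); WM=30; [17,25) fires=19 [18,26) fires=19 [19,27) fires=19 [20,28) fires=19 [21,29) fires=12 [22,30) fires=12
i=16 t=28 v=7: → [28,36),[27,35),[26,34),[25,33),[24,32),[23,31),[22,30),[21,29); WM=30
i=17 t=24 v=9: DROP (t<30-2); WM=30

12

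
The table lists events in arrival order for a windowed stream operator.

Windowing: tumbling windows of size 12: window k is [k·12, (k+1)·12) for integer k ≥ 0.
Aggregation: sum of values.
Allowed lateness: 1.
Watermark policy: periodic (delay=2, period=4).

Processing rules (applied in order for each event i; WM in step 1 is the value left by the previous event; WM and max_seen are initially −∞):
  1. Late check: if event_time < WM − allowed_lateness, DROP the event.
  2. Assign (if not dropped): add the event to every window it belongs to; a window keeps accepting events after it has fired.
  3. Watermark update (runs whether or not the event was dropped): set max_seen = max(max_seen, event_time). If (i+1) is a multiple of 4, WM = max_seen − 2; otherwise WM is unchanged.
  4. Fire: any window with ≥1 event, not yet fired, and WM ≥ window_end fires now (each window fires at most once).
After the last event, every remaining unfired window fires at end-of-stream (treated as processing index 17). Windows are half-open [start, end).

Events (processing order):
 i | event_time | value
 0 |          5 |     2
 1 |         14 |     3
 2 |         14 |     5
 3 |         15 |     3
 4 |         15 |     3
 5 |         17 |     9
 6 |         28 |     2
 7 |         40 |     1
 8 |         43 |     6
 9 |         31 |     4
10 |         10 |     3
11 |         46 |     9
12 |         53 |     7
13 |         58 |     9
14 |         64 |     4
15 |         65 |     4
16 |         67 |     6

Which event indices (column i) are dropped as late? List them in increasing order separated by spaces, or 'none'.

9 10

i=0 t=5 v=2: → [0,12); WM=−∞
i=1 t=14 v=3: → [12,24); WM=−∞
i=2 t=14 v=5: → [12,24); WM=−∞
i=3 t=15 v=3: → [12,24); WM=13; [0,12) fires=2
i=4 t=15 v=3: → [12,24); WM=13
i=5 t=17 v=9: → [12,24); WM=13
i=6 t=28 v=2: → [24,36); WM=13
i=7 t=40 v=1: → [36,48); WM=38; [12,24) fires=23 [24,36) fires=2
i=8 t=43 v=6: → [36,48); WM=38
i=9 t=31 v=4: DROP (t<38-1); WM=38
i=10 t=10 v=3: DROP (t<38-1); WM=38
i=11 t=46 v=9: → [36,48); WM=44
i=12 t=53 v=7: → [48,60); WM=44
i=13 t=58 v=9: → [48,60); WM=44
i=14 t=64 v=4: → [60,72); WM=44
i=15 t=65 v=4: → [60,72); WM=63; [36,48) fires=16 [48,60) fires=16
i=16 t=67 v=6: → [60,72); WM=63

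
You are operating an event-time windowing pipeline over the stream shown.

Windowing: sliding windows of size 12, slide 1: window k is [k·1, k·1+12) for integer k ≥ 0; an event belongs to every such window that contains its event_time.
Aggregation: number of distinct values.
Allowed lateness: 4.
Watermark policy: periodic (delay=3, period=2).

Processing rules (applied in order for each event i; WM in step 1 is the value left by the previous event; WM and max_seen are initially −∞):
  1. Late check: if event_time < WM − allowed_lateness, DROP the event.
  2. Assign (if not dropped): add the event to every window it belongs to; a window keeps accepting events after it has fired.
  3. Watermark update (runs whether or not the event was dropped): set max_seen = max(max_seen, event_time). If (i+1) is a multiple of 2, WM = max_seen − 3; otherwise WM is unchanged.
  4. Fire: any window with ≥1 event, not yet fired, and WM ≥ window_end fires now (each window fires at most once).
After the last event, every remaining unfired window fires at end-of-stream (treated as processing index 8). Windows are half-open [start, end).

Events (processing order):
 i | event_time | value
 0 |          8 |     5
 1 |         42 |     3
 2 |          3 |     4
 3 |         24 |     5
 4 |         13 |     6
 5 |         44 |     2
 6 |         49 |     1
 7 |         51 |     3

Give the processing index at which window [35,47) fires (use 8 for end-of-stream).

i=0 t=8 v=5: → [8,20),[7,19),[6,18),[5,17),[4,16),[3,15),[2,14),[1,13),[0,12); WM=−∞
i=1 t=42 v=3: → [42,54),[41,53),[40,52),[39,51),[38,50),[37,49),[36,48),[35,47),[34,46),[33,45),[32,44),[31,43); WM=39; [0,12) fires=1 [1,13) fires=1 [2,14) fires=1 [3,15) fires=1 [4,16) fires=1 [5,17) fires=1 [6,18) fires=1 [7,19) fires=1 [8,20) fires=1
i=2 t=3 v=4: DROP (t<39-4); WM=39
i=3 t=24 v=5: DROP (t<39-4); WM=39
i=4 t=13 v=6: DROP (t<39-4); WM=39
i=5 t=44 v=2: → [44,56),[43,55),[42,54),[41,53),[40,52),[39,51),[38,50),[37,49),[36,48),[35,47),[34,46),[33,45); WM=41
i=6 t=49 v=1: → [49,61),[48,60),[47,59),[46,58),[45,57),[44,56),[43,55),[42,54),[41,53),[40,52),[39,51),[38,50); WM=41
i=7 t=51 v=3: → [51,63),[50,62),[49,61),[48,60),[47,59),[46,58),[45,57),[44,56),[43,55),[42,54),[41,53),[40,52); WM=48; [31,43) fires=1 [32,44) fires=1 [33,45) fires=2 [34,46) fires=2 [35,47) fires=2 [36,48) fires=2

7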